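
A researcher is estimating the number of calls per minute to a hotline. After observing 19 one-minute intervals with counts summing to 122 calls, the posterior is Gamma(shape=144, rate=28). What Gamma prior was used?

Gamma(shape=22, rate=9)

A Gamma(α, β) prior (rate parametrization) on a Poisson rate with n observations summing to S gives posterior Gamma(α+S, β+n).
So α = 144 − 122 = 22 and β = 28 − 19 = 9.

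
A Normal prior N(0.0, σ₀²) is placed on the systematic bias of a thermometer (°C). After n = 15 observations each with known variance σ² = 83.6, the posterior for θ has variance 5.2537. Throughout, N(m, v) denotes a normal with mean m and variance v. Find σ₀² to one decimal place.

σ₀² = 91.6

For the Normal–Normal model with known σ², precisions add: τ_n = τ₀ + n/σ².
So 1/σ₀² = 1/5.2537 − 15/83.6 = 0.190342 − 0.179426 = 0.010916.
Hence σ₀² = 1/0.010916 ≈ 91.6.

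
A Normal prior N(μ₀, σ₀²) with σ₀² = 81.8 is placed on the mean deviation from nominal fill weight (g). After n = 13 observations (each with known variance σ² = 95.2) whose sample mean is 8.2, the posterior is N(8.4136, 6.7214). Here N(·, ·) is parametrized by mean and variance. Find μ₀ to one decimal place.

The posterior mean is a precision-weighted average: μ_n = (τ₀μ₀ + τ_data·x̄)/(τ₀+τ_data), with τ₀=1/σ₀² and τ_data=n/σ².
Here τ₀ = 1/81.8 = 0.012225 and τ_data = 13/95.2 = 0.136555, so τ_n = 0.148780.
Rearranging for μ₀: μ₀ = (μ_n·τ_n − τ_data·x̄)/τ₀ = (8.4136·0.148780 − 0.136555·8.2) / 0.012225 = 0.132024/0.012225 ≈ 10.8.

μ₀ = 10.8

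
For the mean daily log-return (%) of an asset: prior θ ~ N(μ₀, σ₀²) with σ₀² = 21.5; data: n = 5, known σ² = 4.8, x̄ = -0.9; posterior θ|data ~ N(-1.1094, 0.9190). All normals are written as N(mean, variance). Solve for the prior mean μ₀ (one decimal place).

μ₀ = -5.8

With known observation variance, the Normal–Normal posterior has precision τ_n = τ₀ + n/σ² and mean μ_n = (τ₀μ₀ + (n/σ²)x̄)/τ_n.
Here τ₀ = 1/21.5 = 0.046512 and τ_data = 5/4.8 = 1.041667, so τ_n = 1.088179.
Rearranging for μ₀: μ₀ = (μ_n·τ_n − τ_data·x̄)/τ₀ = (-1.1094·1.088179 − 1.041667·-0.9) / 0.046512 = -0.269725/0.046512 ≈ -5.8.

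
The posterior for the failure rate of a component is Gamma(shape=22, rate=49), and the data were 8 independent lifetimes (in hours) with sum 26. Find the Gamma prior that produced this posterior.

Gamma(shape=14, rate=23)

For an exponential likelihood with a Gamma(α, β) prior on the rate, n observations with total T give posterior Gamma(α+n, β+T).
So α = 22 − 8 = 14 and β = 49 − 26 = 23.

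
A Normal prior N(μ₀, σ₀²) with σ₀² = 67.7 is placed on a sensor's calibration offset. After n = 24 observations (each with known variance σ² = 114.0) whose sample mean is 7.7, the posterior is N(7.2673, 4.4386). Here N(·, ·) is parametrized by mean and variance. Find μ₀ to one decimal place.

μ₀ = 1.1

The posterior mean is a precision-weighted average: μ_n = (τ₀μ₀ + τ_data·x̄)/(τ₀+τ_data), with τ₀=1/σ₀² and τ_data=n/σ².
Here τ₀ = 1/67.7 = 0.014771 and τ_data = 24/114.0 = 0.210526, so τ_n = 0.225297.
Rearranging for μ₀: μ₀ = (μ_n·τ_n − τ_data·x̄)/τ₀ = (7.2673·0.225297 − 0.210526·7.7) / 0.014771 = 0.016251/0.014771 ≈ 1.1.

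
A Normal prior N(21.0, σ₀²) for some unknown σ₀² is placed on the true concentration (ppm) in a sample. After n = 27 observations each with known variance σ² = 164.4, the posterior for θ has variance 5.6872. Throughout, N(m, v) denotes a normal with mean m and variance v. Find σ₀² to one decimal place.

σ₀² = 86.2

For the Normal–Normal model with known σ², precisions add: τ_n = τ₀ + n/σ².
So 1/σ₀² = 1/5.6872 − 27/164.4 = 0.175833 − 0.164234 = 0.011599.
Hence σ₀² = 1/0.011599 ≈ 86.2.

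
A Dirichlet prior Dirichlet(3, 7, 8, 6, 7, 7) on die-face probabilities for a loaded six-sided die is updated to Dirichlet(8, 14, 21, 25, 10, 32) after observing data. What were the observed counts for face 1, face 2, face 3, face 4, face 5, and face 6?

counts (5, 7, 13, 19, 3, 25)

For a Dirichlet(α) prior with multinomial counts c, the posterior is Dirichlet(α + c) componentwise.
Counts are posterior − prior componentwise: 8−3=5, 14−7=7, 21−8=13, 25−6=19, 10−7=3, 32−7=25.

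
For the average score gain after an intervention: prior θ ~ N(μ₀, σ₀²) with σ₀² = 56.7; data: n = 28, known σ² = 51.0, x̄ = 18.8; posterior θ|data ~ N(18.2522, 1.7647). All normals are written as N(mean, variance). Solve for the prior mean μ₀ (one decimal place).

μ₀ = 1.2

With known observation variance, the Normal–Normal posterior has precision τ_n = τ₀ + n/σ² and mean μ_n = (τ₀μ₀ + (n/σ²)x̄)/τ_n.
Here τ₀ = 1/56.7 = 0.017637 and τ_data = 28/51.0 = 0.549020, so τ_n = 0.566657.
Rearranging for μ₀: μ₀ = (μ_n·τ_n − τ_data·x̄)/τ₀ = (18.2522·0.566657 − 0.549020·18.8) / 0.017637 = 0.021161/0.017637 ≈ 1.2.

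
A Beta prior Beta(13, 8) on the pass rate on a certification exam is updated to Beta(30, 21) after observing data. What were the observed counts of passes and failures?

17 passes and 13 failures

Beta is conjugate to the binomial likelihood: posterior = Beta(α+s, β+f).
Match parameters: s=30−13=17, f=21−8=13.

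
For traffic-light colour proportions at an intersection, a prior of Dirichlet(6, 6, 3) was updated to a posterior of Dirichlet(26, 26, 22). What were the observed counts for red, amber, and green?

counts (20, 20, 19)

For a Dirichlet(α) prior with multinomial counts c, the posterior is Dirichlet(α + c) componentwise.
Counts are posterior − prior componentwise: 26−6=20, 26−6=20, 22−3=19.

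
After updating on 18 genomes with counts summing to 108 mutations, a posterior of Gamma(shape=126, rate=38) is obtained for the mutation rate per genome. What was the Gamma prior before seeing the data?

Gamma–Poisson conjugacy: posterior shape = α + Σxᵢ, posterior rate = β + n.
So α = 126 − 108 = 18 and β = 38 − 18 = 20.

Gamma(shape=18, rate=20)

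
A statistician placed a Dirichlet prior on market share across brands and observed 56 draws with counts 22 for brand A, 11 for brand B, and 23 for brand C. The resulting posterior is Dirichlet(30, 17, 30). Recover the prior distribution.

Dirichlet(8, 6, 7)

For a Dirichlet(α) prior with multinomial counts c, the posterior is Dirichlet(α + c) componentwise.
Subtract each count from the matching posterior parameter: 30−22=8, 17−11=6, 30−23=7.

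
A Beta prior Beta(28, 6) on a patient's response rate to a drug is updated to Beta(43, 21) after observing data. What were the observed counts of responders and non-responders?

15 responders and 15 non-responders

Beta is conjugate to the binomial likelihood: posterior = Beta(a+s, b+f).
Match parameters: s=43−28=15, f=21−6=15.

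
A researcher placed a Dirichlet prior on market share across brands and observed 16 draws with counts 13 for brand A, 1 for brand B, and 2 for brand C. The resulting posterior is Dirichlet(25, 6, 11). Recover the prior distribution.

Dirichlet(12, 5, 9)

For a Dirichlet(α) prior with multinomial counts c, the posterior is Dirichlet(α + c) componentwise.
Subtract each count from the matching posterior parameter: 25−13=12, 6−1=5, 11−2=9.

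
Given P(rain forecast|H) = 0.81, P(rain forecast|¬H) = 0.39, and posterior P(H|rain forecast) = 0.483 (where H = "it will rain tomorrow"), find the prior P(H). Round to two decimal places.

In odds form, posterior odds = prior odds × likelihood ratio, so prior odds = posterior odds ÷ LR.
Posterior odds = 0.483/(1−0.483) = 0.9342. LR = 0.81/0.39 = 2.0769.
Prior odds = 0.9342/2.0769 = 0.4498, so P(H) = 0.4498/(1+0.4498) ≈ 0.31.

P(H) = 0.31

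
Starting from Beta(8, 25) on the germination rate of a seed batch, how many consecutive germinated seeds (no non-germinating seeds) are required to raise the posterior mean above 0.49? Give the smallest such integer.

k = 17

After k germinated seeds and 0 non-germinating seeds the posterior is Beta(8+k, 25), with mean (8+k)/(8+25+k).
Set (8+k)/(33+k) > 0.49 and solve: k > (0.49·33 − 8)/(1 − 0.49) = 16.020.
The smallest integer exceeding 16.020 is 17.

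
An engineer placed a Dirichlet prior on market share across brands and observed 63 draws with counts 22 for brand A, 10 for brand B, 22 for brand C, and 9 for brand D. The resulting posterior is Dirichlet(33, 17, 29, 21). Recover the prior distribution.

Dirichlet(11, 7, 7, 12)

For a Dirichlet(α) prior with multinomial counts c, the posterior is Dirichlet(α + c) componentwise.
Subtract each count from the matching posterior parameter: 33−22=11, 17−10=7, 29−22=7, 21−9=12.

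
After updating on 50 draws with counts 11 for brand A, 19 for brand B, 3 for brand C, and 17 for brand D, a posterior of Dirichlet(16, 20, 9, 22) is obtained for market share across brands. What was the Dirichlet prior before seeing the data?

For a Dirichlet(α) prior with multinomial counts c, the posterior is Dirichlet(α + c) componentwise.
Subtract each count from the matching posterior parameter: 16−11=5, 20−19=1, 9−3=6, 22−17=5.

Dirichlet(5, 1, 6, 5)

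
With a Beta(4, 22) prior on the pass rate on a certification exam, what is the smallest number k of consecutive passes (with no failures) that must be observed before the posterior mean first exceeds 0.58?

After k passes and 0 failures the posterior is Beta(4+k, 22), with mean (4+k)/(4+22+k).
Set (4+k)/(26+k) > 0.58 and solve: k > (0.58·26 − 4)/(1 − 0.58) = 26.381.
The smallest integer exceeding 26.381 is 27, and checking k=27: (31)/(53) = 0.5849 > 0.58.

k = 27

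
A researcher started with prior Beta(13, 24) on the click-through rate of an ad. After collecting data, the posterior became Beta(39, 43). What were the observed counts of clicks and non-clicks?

Under Beta–binomial conjugacy the posterior parameters are (a+s, b+f).
Match parameters: s=39−13=26, f=43−24=19.

26 clicks and 19 non-clicks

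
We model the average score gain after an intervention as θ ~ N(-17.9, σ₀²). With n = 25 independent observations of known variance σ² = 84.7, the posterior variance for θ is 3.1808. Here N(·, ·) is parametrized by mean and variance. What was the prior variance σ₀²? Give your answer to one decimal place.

For the Normal–Normal model with known σ², precisions add: τ_n = τ₀ + n/σ².
So 1/σ₀² = 1/3.1808 − 25/84.7 = 0.314386 − 0.295159 = 0.019227.
Hence σ₀² = 1/0.019227 ≈ 52.0.

σ₀² = 52.0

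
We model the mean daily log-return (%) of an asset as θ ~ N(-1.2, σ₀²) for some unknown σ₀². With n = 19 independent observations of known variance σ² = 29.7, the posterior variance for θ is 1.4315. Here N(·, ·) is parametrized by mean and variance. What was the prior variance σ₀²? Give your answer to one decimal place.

σ₀² = 17.0

Posterior precision equals prior precision plus data precision: 1/σ_n² = 1/σ₀² + n/σ².
So 1/σ₀² = 1/1.4315 − 19/29.7 = 0.698568 − 0.639731 = 0.058837.
Hence σ₀² = 1/0.058837 ≈ 17.0.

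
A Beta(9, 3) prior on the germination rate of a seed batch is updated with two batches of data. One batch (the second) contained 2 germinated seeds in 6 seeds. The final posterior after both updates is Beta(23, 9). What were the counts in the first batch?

12 germinated seeds and 2 non-germinating seeds

Sequential conjugate updates are equivalent to a single update on the pooled data, so total successes = posterior α − prior α and total failures = posterior β − prior β.
Total across both batches: 23−9=14 germinated seeds, 9−3=6 non-germinating seeds.
Subtract the second batch: 14−2=12 germinated seeds and 6−4=2 non-germinating seeds.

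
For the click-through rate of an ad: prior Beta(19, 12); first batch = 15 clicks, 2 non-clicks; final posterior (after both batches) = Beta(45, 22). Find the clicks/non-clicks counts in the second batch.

Because Beta–binomial updating is additive in the counts, the combined data contributed (α_post−α_prior, β_post−β_prior) successes and failures.
Total across both batches: 45−19=26 clicks, 22−12=10 non-clicks.
Subtract the first batch: 26−15=11 clicks and 10−2=8 non-clicks.

11 clicks and 8 non-clicks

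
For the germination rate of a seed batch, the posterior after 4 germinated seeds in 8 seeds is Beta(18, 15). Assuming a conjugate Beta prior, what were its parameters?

A Beta(α, β) prior with s successes and f failures in binomial data gives a Beta(α+s, β+f) posterior.
So α = 18 − 4 = 14 and β = 15 − 4 = 11.

Beta(14, 11)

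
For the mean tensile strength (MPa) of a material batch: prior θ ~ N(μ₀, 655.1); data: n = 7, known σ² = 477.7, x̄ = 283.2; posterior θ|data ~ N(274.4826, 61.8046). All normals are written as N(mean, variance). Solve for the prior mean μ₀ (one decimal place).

μ₀ = 190.8

The posterior mean is a precision-weighted average: μ_n = (τ₀μ₀ + τ_data·x̄)/(τ₀+τ_data), with τ₀=1/σ₀² and τ_data=n/σ².
Here τ₀ = 1/655.1 = 0.001526 and τ_data = 7/477.7 = 0.014654, so τ_n = 0.016180.
Rearranging for μ₀: μ₀ = (μ_n·τ_n − τ_data·x̄)/τ₀ = (274.4826·0.016180 − 0.014654·283.2) / 0.001526 = 0.291116/0.001526 ≈ 190.8.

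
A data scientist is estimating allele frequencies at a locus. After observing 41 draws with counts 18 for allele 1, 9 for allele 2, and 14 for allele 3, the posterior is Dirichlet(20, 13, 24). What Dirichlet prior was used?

For a Dirichlet(α) prior with multinomial counts c, the posterior is Dirichlet(α + c) componentwise.
Subtract each count from the matching posterior parameter: 20−18=2, 13−9=4, 24−14=10.

Dirichlet(2, 4, 10)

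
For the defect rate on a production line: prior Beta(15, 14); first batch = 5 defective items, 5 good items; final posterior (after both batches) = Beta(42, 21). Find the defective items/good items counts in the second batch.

Because Beta–binomial updating is additive in the counts, the combined data contributed (α_post−α_prior, β_post−β_prior) successes and failures.
Total across both batches: 42−15=27 defective items, 21−14=7 good items.
Subtract the first batch: 27−5=22 defective items and 7−5=2 good items.

22 defective items and 2 good items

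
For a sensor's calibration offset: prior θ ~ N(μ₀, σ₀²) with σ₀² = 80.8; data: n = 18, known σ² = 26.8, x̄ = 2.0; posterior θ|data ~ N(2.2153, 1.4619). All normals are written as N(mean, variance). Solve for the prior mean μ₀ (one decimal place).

μ₀ = 13.9

The posterior mean is a precision-weighted average: μ_n = (τ₀μ₀ + τ_data·x̄)/(τ₀+τ_data), with τ₀=1/σ₀² and τ_data=n/σ².
Here τ₀ = 1/80.8 = 0.012376 and τ_data = 18/26.8 = 0.671642, so τ_n = 0.684018.
Rearranging for μ₀: μ₀ = (μ_n·τ_n − τ_data·x̄)/τ₀ = (2.2153·0.684018 − 0.671642·2.0) / 0.012376 = 0.172021/0.012376 ≈ 13.9.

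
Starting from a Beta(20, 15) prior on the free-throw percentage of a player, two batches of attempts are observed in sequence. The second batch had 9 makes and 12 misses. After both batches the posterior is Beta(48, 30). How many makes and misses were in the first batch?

19 makes and 3 misses

Sequential conjugate updates are equivalent to a single update on the pooled data, so total successes = posterior α − prior α and total failures = posterior β − prior β.
Total across both batches: 48−20=28 makes, 30−15=15 misses.
Subtract the second batch: 28−9=19 makes and 15−12=3 misses.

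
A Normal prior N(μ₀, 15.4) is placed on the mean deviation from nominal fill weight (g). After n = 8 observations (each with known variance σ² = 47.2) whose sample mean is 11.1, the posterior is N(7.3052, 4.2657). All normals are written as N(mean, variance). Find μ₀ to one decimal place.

μ₀ = -2.6

With known observation variance, the Normal–Normal posterior has precision τ_n = τ₀ + n/σ² and mean μ_n = (τ₀μ₀ + (n/σ²)x̄)/τ_n.
Here τ₀ = 1/15.4 = 0.064935 and τ_data = 8/47.2 = 0.169492, so τ_n = 0.234427.
Rearranging for μ₀: μ₀ = (μ_n·τ_n − τ_data·x̄)/τ₀ = (7.3052·0.234427 − 0.169492·11.1) / 0.064935 = -0.168825/0.064935 ≈ -2.6.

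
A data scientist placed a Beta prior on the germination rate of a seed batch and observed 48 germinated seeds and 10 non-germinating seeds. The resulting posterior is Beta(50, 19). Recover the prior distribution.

A Beta(a, b) prior with s successes and f failures in binomial data gives a Beta(a+s, b+f) posterior.
So a = 50 − 48 = 2 and b = 19 − 10 = 9.

Beta(2, 9)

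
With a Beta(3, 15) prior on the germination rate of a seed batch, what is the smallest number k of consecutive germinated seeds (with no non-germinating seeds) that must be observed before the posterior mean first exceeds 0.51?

After k germinated seeds and 0 non-germinating seeds the posterior is Beta(3+k, 15), with mean (3+k)/(3+15+k).
Set (3+k)/(18+k) > 0.51 and solve: k > (0.51·18 − 3)/(1 − 0.51) = 12.612.
The smallest integer exceeding 12.612 is 13, and checking k=13: (16)/(31) = 0.5161 > 0.51.

k = 13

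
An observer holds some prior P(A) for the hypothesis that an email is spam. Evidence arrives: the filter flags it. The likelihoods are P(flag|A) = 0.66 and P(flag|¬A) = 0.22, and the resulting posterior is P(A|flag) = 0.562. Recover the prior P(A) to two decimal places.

P(A) = 0.30

In odds form, posterior odds = prior odds × likelihood ratio, so prior odds = posterior odds ÷ LR.
Posterior odds = 0.562/(1−0.562) = 1.2831. LR = 0.66/0.22 = 3.0000.
Prior odds = 1.2831/3.0000 = 0.4277, so P(A) = 0.4277/(1+0.4277) ≈ 0.30.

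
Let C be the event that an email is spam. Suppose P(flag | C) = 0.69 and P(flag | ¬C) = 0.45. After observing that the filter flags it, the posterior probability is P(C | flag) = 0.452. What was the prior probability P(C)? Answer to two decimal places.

Bayes' rule in odds form gives O(C|E) = O(C)·[P(E|C)/P(E|¬C)], hence O(C) = O(C|E)/LR.
Posterior odds = 0.452/(1−0.452) = 0.8248. LR = 0.69/0.45 = 1.5333.
Prior odds = 0.8248/1.5333 = 0.5379, so P(C) = 0.5379/(1+0.5379) ≈ 0.35.

P(C) = 0.35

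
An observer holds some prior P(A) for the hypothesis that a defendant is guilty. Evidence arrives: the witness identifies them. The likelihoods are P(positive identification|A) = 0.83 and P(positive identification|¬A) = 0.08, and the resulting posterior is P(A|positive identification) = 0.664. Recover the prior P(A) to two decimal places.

P(A) = 0.16

Bayes' rule in odds form gives O(A|E) = O(A)·[P(E|A)/P(E|¬A)], hence O(A) = O(A|E)/LR.
Posterior odds = 0.664/(1−0.664) = 1.9762. LR = 0.83/0.08 = 10.3750.
Prior odds = 1.9762/10.3750 = 0.1905, so P(A) = 0.1905/(1+0.1905) ≈ 0.16.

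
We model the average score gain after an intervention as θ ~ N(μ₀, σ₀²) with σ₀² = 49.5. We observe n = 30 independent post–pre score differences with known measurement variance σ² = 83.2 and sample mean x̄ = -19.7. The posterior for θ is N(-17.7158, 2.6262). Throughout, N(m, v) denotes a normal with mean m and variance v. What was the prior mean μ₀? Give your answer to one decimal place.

μ₀ = 17.7

The posterior mean is a precision-weighted average: μ_n = (τ₀μ₀ + τ_data·x̄)/(τ₀+τ_data), with τ₀=1/σ₀² and τ_data=n/σ².
Here τ₀ = 1/49.5 = 0.020202 and τ_data = 30/83.2 = 0.360577, so τ_n = 0.380779.
Rearranging for μ₀: μ₀ = (μ_n·τ_n − τ_data·x̄)/τ₀ = (-17.7158·0.380779 − 0.360577·-19.7) / 0.020202 = 0.357562/0.020202 ≈ 17.7.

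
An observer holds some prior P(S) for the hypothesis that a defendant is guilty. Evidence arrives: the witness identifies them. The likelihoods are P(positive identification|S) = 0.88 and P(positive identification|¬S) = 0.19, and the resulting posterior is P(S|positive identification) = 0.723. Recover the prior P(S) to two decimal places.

Bayes' rule in odds form gives O(S|E) = O(S)·[P(E|S)/P(E|¬S)], hence O(S) = O(S|E)/LR.
Posterior odds = 0.723/(1−0.723) = 2.6101. LR = 0.88/0.19 = 4.6316.
Prior odds = 2.6101/4.6316 = 0.5635, so P(S) = 0.5635/(1+0.5635) ≈ 0.36.

P(S) = 0.36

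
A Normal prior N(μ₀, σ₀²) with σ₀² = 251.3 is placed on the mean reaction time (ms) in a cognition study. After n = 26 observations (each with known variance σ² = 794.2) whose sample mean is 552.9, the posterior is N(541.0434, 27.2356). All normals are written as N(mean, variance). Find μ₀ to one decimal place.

μ₀ = 443.5

The posterior mean is a precision-weighted average: μ_n = (τ₀μ₀ + τ_data·x̄)/(τ₀+τ_data), with τ₀=1/σ₀² and τ_data=n/σ².
Here τ₀ = 1/251.3 = 0.003979 and τ_data = 26/794.2 = 0.032737, so τ_n = 0.036716.
Rearranging for μ₀: μ₀ = (μ_n·τ_n − τ_data·x̄)/τ₀ = (541.0434·0.036716 − 0.032737·552.9) / 0.003979 = 1.764662/0.003979 ≈ 443.5.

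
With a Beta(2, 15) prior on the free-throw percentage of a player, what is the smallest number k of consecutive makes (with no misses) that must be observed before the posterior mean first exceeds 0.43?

After k makes and 0 misses the posterior is Beta(2+k, 15), with mean (2+k)/(2+15+k).
Set (2+k)/(17+k) > 0.43 and solve: k > (0.43·17 − 2)/(1 − 0.43) = 9.316.
The smallest integer exceeding 9.316 is 10.

k = 10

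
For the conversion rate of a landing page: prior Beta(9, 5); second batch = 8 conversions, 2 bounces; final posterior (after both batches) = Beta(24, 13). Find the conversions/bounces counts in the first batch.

7 conversions and 6 bounces

Sequential conjugate updates are equivalent to a single update on the pooled data, so total successes = posterior α − prior α and total failures = posterior β − prior β.
Total across both batches: 24−9=15 conversions, 13−5=8 bounces.
Subtract the second batch: 15−8=7 conversions and 8−2=6 bounces.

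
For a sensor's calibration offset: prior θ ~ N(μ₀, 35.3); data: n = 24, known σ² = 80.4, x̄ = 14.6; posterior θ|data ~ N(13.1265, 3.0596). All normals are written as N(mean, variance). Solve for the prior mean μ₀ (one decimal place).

μ₀ = -2.4

The posterior mean is a precision-weighted average: μ_n = (τ₀μ₀ + τ_data·x̄)/(τ₀+τ_data), with τ₀=1/σ₀² and τ_data=n/σ².
Here τ₀ = 1/35.3 = 0.028329 and τ_data = 24/80.4 = 0.298507, so τ_n = 0.326836.
Rearranging for μ₀: μ₀ = (μ_n·τ_n − τ_data·x̄)/τ₀ = (13.1265·0.326836 − 0.298507·14.6) / 0.028329 = -0.067989/0.028329 ≈ -2.4.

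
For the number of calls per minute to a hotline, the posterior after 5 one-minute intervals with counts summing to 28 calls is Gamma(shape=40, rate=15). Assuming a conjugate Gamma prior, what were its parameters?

Gamma–Poisson conjugacy: posterior shape = α + Σxᵢ, posterior rate = β + n.
So α = 40 − 28 = 12 and β = 15 − 5 = 10.

Gamma(shape=12, rate=10)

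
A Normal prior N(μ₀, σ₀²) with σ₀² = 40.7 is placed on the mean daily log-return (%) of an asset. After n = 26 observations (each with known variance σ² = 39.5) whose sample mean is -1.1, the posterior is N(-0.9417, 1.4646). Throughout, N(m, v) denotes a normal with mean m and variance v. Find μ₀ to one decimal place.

μ₀ = 3.3

The posterior mean is a precision-weighted average: μ_n = (τ₀μ₀ + τ_data·x̄)/(τ₀+τ_data), with τ₀=1/σ₀² and τ_data=n/σ².
Here τ₀ = 1/40.7 = 0.024570 and τ_data = 26/39.5 = 0.658228, so τ_n = 0.682798.
Rearranging for μ₀: μ₀ = (μ_n·τ_n − τ_data·x̄)/τ₀ = (-0.9417·0.682798 − 0.658228·-1.1) / 0.024570 = 0.081060/0.024570 ≈ 3.3.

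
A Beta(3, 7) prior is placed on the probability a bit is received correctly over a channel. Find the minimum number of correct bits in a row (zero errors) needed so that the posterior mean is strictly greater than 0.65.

k = 11

After k correct bits and 0 errors the posterior is Beta(3+k, 7), with mean (3+k)/(3+7+k).
Set (3+k)/(10+k) > 0.65 and solve: k > (0.65·10 − 3)/(1 − 0.65) = 10.000.
The smallest integer exceeding 10.000 is 11.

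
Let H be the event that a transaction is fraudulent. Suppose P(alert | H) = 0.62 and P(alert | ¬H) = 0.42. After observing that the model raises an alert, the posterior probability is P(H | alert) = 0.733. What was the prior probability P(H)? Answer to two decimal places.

Bayes' rule in odds form gives O(H|E) = O(H)·[P(E|H)/P(E|¬H)], hence O(H) = O(H|E)/LR.
Posterior odds = 0.733/(1−0.733) = 2.7453. LR = 0.62/0.42 = 1.4762.
Prior odds = 2.7453/1.4762 = 1.8597, so P(H) = 1.8597/(1+1.8597) ≈ 0.65.

P(H) = 0.65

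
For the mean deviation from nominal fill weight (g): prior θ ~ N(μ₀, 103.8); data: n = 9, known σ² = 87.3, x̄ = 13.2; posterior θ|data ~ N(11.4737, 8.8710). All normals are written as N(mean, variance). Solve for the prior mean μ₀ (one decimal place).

μ₀ = -7.0

With known observation variance, the Normal–Normal posterior has precision τ_n = τ₀ + n/σ² and mean μ_n = (τ₀μ₀ + (n/σ²)x̄)/τ_n.
Here τ₀ = 1/103.8 = 0.009634 and τ_data = 9/87.3 = 0.103093, so τ_n = 0.112727.
Rearranging for μ₀: μ₀ = (μ_n·τ_n − τ_data·x̄)/τ₀ = (11.4737·0.112727 − 0.103093·13.2) / 0.009634 = -0.067432/0.009634 ≈ -7.0.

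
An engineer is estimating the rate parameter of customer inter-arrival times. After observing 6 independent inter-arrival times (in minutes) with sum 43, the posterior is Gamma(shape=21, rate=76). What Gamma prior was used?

Gamma(shape=15, rate=33)

For an exponential likelihood with a Gamma(α, β) prior on the rate, n observations with total T give posterior Gamma(α+n, β+T).
So α = 21 − 6 = 15 and β = 76 − 43 = 33.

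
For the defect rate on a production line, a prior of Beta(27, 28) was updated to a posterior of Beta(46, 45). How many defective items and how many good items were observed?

Under Beta–binomial conjugacy the posterior parameters are (a+s, b+f).
Match parameters: s=46−27=19, f=45−28=17.

19 defective items and 17 good items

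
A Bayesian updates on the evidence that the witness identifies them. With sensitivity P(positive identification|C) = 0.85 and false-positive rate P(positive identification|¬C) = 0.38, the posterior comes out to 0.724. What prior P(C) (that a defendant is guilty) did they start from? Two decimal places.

In odds form, posterior odds = prior odds × likelihood ratio, so prior odds = posterior odds ÷ LR.
Posterior odds = 0.724/(1−0.724) = 2.6232. LR = 0.85/0.38 = 2.2368.
Prior odds = 2.6232/2.2368 = 1.1727, so P(C) = 1.1727/(1+1.1727) ≈ 0.54.

P(C) = 0.54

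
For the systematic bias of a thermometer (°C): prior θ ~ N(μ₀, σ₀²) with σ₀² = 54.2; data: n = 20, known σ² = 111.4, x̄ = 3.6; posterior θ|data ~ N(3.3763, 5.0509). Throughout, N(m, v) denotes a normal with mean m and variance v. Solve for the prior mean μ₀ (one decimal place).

μ₀ = 1.2

The posterior mean is a precision-weighted average: μ_n = (τ₀μ₀ + τ_data·x̄)/(τ₀+τ_data), with τ₀=1/σ₀² and τ_data=n/σ².
Here τ₀ = 1/54.2 = 0.018450 and τ_data = 20/111.4 = 0.179533, so τ_n = 0.197983.
Rearranging for μ₀: μ₀ = (μ_n·τ_n − τ_data·x̄)/τ₀ = (3.3763·0.197983 − 0.179533·3.6) / 0.018450 = 0.022131/0.018450 ≈ 1.2.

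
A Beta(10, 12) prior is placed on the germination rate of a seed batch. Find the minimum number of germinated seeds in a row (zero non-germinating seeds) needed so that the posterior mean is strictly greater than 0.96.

k = 279

After k germinated seeds and 0 non-germinating seeds the posterior is Beta(10+k, 12), with mean (10+k)/(10+12+k).
Set (10+k)/(22+k) > 0.96 and solve: k > (0.96·22 − 10)/(1 − 0.96) = 278.000.
The smallest integer exceeding 278.000 is 279, and checking k=279: (289)/(301) = 0.9601 > 0.96.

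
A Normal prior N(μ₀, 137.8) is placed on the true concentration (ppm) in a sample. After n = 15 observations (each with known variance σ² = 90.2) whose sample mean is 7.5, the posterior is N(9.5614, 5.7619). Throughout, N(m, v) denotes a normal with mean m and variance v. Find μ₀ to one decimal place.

The posterior mean is a precision-weighted average: μ_n = (τ₀μ₀ + τ_data·x̄)/(τ₀+τ_data), with τ₀=1/σ₀² and τ_data=n/σ².
Here τ₀ = 1/137.8 = 0.007257 and τ_data = 15/90.2 = 0.166297, so τ_n = 0.173554.
Rearranging for μ₀: μ₀ = (μ_n·τ_n − τ_data·x̄)/τ₀ = (9.5614·0.173554 − 0.166297·7.5) / 0.007257 = 0.412192/0.007257 ≈ 56.8.

μ₀ = 56.8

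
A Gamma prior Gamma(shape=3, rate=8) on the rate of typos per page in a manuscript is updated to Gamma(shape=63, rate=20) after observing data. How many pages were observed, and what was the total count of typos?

A Gamma(α, β) prior (rate parametrization) on a Poisson rate with n observations summing to S gives posterior Gamma(α+S, β+n).
Matching: Σxᵢ = 63 − 3 = 60 and n = 20 − 8 = 12.

n = 12 pages with total 60 typos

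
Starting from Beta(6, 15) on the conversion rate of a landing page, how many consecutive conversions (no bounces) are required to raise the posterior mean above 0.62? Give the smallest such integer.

k = 19

After k conversions and 0 bounces the posterior is Beta(6+k, 15), with mean (6+k)/(6+15+k).
Set (6+k)/(21+k) > 0.62 and solve: k > (0.62·21 − 6)/(1 − 0.62) = 18.474.
The smallest integer exceeding 18.474 is 19.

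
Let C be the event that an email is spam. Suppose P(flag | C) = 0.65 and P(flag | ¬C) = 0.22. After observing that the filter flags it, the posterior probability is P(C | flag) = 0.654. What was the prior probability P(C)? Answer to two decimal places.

In odds form, posterior odds = prior odds × likelihood ratio, so prior odds = posterior odds ÷ LR.
Posterior odds = 0.654/(1−0.654) = 1.8902. LR = 0.65/0.22 = 2.9545.
Prior odds = 1.8902/2.9545 = 0.6398, so P(C) = 0.6398/(1+0.6398) ≈ 0.39.

P(C) = 0.39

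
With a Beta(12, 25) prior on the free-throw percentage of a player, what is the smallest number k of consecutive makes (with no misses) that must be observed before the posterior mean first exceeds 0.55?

k = 19

After k makes and 0 misses the posterior is Beta(12+k, 25), with mean (12+k)/(12+25+k).
Set (12+k)/(37+k) > 0.55 and solve: k > (0.55·37 − 12)/(1 − 0.55) = 18.556.
The smallest integer exceeding 18.556 is 19, and checking k=19: (31)/(56) = 0.5536 > 0.55.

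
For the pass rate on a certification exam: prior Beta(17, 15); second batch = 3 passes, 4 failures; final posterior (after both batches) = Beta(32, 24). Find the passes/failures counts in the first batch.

Sequential conjugate updates are equivalent to a single update on the pooled data, so total successes = posterior α − prior α and total failures = posterior β − prior β.
Total across both batches: 32−17=15 passes, 24−15=9 failures.
Subtract the second batch: 15−3=12 passes and 9−4=5 failures.

12 passes and 5 failures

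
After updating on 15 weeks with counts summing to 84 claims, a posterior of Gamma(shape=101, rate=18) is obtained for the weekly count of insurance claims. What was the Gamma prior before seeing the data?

Gamma–Poisson conjugacy: posterior shape = α + Σxᵢ, posterior rate = β + n.
So α = 101 − 84 = 17 and β = 18 − 15 = 3.

Gamma(shape=17, rate=3)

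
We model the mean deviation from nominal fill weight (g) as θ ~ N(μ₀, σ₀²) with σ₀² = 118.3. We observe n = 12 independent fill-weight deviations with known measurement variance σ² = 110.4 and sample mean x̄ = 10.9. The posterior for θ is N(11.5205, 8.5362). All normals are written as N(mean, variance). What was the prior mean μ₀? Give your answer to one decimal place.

With known observation variance, the Normal–Normal posterior has precision τ_n = τ₀ + n/σ² and mean μ_n = (τ₀μ₀ + (n/σ²)x̄)/τ_n.
Here τ₀ = 1/118.3 = 0.008453 and τ_data = 12/110.4 = 0.108696, so τ_n = 0.117149.
Rearranging for μ₀: μ₀ = (μ_n·τ_n − τ_data·x̄)/τ₀ = (11.5205·0.117149 − 0.108696·10.9) / 0.008453 = 0.164829/0.008453 ≈ 19.5.

μ₀ = 19.5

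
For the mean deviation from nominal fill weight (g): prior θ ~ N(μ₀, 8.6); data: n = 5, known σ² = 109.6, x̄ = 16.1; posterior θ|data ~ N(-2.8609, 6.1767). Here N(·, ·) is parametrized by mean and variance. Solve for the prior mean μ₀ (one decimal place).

With known observation variance, the Normal–Normal posterior has precision τ_n = τ₀ + n/σ² and mean μ_n = (τ₀μ₀ + (n/σ²)x̄)/τ_n.
Here τ₀ = 1/8.6 = 0.116279 and τ_data = 5/109.6 = 0.045620, so τ_n = 0.161899.
Rearranging for μ₀: μ₀ = (μ_n·τ_n − τ_data·x̄)/τ₀ = (-2.8609·0.161899 − 0.045620·16.1) / 0.116279 = -1.197659/0.116279 ≈ -10.3.

μ₀ = -10.3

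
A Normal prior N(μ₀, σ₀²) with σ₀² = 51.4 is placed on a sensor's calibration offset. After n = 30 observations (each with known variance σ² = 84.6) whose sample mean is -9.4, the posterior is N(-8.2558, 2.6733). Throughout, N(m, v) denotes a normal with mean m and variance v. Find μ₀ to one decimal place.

μ₀ = 12.6

With known observation variance, the Normal–Normal posterior has precision τ_n = τ₀ + n/σ² and mean μ_n = (τ₀μ₀ + (n/σ²)x̄)/τ_n.
Here τ₀ = 1/51.4 = 0.019455 and τ_data = 30/84.6 = 0.354610, so τ_n = 0.374065.
Rearranging for μ₀: μ₀ = (μ_n·τ_n − τ_data·x̄)/τ₀ = (-8.2558·0.374065 − 0.354610·-9.4) / 0.019455 = 0.245128/0.019455 ≈ 12.6.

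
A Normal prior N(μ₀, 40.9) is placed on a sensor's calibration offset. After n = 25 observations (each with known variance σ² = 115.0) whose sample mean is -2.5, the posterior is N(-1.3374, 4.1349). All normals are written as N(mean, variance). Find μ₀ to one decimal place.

The posterior mean is a precision-weighted average: μ_n = (τ₀μ₀ + τ_data·x̄)/(τ₀+τ_data), with τ₀=1/σ₀² and τ_data=n/σ².
Here τ₀ = 1/40.9 = 0.024450 and τ_data = 25/115.0 = 0.217391, so τ_n = 0.241841.
Rearranging for μ₀: μ₀ = (μ_n·τ_n − τ_data·x̄)/τ₀ = (-1.3374·0.241841 − 0.217391·-2.5) / 0.024450 = 0.220039/0.024450 ≈ 9.0.

μ₀ = 9.0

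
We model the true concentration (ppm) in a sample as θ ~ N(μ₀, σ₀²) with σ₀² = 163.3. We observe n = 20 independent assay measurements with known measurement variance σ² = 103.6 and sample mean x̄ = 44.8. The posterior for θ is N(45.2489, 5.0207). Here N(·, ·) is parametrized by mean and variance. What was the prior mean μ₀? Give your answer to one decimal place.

μ₀ = 59.4

The posterior mean is a precision-weighted average: μ_n = (τ₀μ₀ + τ_data·x̄)/(τ₀+τ_data), with τ₀=1/σ₀² and τ_data=n/σ².
Here τ₀ = 1/163.3 = 0.006124 and τ_data = 20/103.6 = 0.193050, so τ_n = 0.199174.
Rearranging for μ₀: μ₀ = (μ_n·τ_n − τ_data·x̄)/τ₀ = (45.2489·0.199174 − 0.193050·44.8) / 0.006124 = 0.363764/0.006124 ≈ 59.4.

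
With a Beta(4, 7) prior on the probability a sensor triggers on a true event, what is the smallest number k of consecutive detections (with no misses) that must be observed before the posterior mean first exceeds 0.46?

After k detections and 0 misses the posterior is Beta(4+k, 7), with mean (4+k)/(4+7+k).
Set (4+k)/(11+k) > 0.46 and solve: k > (0.46·11 − 4)/(1 − 0.46) = 1.963.
The smallest integer exceeding 1.963 is 2.

k = 2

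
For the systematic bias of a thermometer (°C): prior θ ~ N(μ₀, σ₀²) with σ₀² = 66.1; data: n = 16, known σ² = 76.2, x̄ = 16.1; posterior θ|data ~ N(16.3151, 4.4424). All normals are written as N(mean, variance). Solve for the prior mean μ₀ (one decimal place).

With known observation variance, the Normal–Normal posterior has precision τ_n = τ₀ + n/σ² and mean μ_n = (τ₀μ₀ + (n/σ²)x̄)/τ_n.
Here τ₀ = 1/66.1 = 0.015129 and τ_data = 16/76.2 = 0.209974, so τ_n = 0.225103.
Rearranging for μ₀: μ₀ = (μ_n·τ_n − τ_data·x̄)/τ₀ = (16.3151·0.225103 − 0.209974·16.1) / 0.015129 = 0.291997/0.015129 ≈ 19.3.

μ₀ = 19.3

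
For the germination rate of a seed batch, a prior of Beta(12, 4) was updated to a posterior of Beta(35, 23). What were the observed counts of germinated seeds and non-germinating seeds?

23 germinated seeds and 19 non-germinating seeds

Beta is conjugate to the binomial likelihood: posterior = Beta(a+s, b+f).
So s = 35 − 12 = 23 and f = 23 − 4 = 19.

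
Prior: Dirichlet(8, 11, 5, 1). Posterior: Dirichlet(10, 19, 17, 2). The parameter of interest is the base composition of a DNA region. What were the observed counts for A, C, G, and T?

counts (2, 8, 12, 1)

For a Dirichlet(α) prior with multinomial counts c, the posterior is Dirichlet(α + c) componentwise.
Counts are posterior − prior componentwise: 10−8=2, 19−11=8, 17−5=12, 2−1=1.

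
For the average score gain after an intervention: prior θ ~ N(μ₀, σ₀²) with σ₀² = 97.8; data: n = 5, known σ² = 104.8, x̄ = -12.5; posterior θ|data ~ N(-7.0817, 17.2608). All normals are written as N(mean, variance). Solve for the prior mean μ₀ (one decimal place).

μ₀ = 18.2

With known observation variance, the Normal–Normal posterior has precision τ_n = τ₀ + n/σ² and mean μ_n = (τ₀μ₀ + (n/σ²)x̄)/τ_n.
Here τ₀ = 1/97.8 = 0.010225 and τ_data = 5/104.8 = 0.047710, so τ_n = 0.057935.
Rearranging for μ₀: μ₀ = (μ_n·τ_n − τ_data·x̄)/τ₀ = (-7.0817·0.057935 − 0.047710·-12.5) / 0.010225 = 0.186097/0.010225 ≈ 18.2.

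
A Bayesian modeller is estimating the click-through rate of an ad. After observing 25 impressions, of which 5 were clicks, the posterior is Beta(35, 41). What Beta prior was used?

Beta(30, 21)

Under Beta–binomial conjugacy the posterior parameters are (a+s, b+f).
Subtract the data counts: 35−5=30, 41−20=21.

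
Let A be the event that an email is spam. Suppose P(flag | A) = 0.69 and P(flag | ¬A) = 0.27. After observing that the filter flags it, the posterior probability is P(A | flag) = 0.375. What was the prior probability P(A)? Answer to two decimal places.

In odds form, posterior odds = prior odds × likelihood ratio, so prior odds = posterior odds ÷ LR.
Posterior odds = 0.375/(1−0.375) = 0.6000. LR = 0.69/0.27 = 2.5556.
Prior odds = 0.6000/2.5556 = 0.2348, so P(A) = 0.2348/(1+0.2348) ≈ 0.19.

P(A) = 0.19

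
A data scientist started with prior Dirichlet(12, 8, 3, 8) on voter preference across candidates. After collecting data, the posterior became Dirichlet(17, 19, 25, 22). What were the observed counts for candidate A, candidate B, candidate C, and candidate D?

counts (5, 11, 22, 14)

For a Dirichlet(α) prior with multinomial counts c, the posterior is Dirichlet(α + c) componentwise.
Counts are posterior − prior componentwise: 17−12=5, 19−8=11, 25−3=22, 22−8=14.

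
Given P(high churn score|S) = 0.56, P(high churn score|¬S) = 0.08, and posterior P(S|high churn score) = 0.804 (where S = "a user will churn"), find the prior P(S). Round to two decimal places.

In odds form, posterior odds = prior odds × likelihood ratio, so prior odds = posterior odds ÷ LR.
Posterior odds = 0.804/(1−0.804) = 4.1020. LR = 0.56/0.08 = 7.0000.
Prior odds = 4.1020/7.0000 = 0.5860, so P(S) = 0.5860/(1+0.5860) ≈ 0.37.

P(S) = 0.37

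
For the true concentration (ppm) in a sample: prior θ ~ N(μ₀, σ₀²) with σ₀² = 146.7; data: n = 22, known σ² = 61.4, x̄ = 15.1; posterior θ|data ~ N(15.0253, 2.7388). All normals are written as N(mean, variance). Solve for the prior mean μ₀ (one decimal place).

The posterior mean is a precision-weighted average: μ_n = (τ₀μ₀ + τ_data·x̄)/(τ₀+τ_data), with τ₀=1/σ₀² and τ_data=n/σ².
Here τ₀ = 1/146.7 = 0.006817 and τ_data = 22/61.4 = 0.358306, so τ_n = 0.365123.
Rearranging for μ₀: μ₀ = (μ_n·τ_n − τ_data·x̄)/τ₀ = (15.0253·0.365123 − 0.358306·15.1) / 0.006817 = 0.075662/0.006817 ≈ 11.1.

μ₀ = 11.1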